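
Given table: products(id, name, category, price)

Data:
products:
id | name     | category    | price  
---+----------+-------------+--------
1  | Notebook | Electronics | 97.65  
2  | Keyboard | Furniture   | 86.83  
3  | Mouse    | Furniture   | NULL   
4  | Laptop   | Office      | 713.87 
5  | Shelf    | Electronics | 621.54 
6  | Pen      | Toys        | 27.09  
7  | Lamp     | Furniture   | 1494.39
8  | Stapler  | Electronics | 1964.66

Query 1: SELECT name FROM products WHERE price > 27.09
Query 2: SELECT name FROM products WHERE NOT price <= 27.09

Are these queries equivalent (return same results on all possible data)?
Yes, equivalent

Both queries return: [('Keyboard',), ('Lamp',), ('Laptop',), ('Notebook',), ('Shelf',), ('Stapler',)]

Reason: Both filter price > 27.09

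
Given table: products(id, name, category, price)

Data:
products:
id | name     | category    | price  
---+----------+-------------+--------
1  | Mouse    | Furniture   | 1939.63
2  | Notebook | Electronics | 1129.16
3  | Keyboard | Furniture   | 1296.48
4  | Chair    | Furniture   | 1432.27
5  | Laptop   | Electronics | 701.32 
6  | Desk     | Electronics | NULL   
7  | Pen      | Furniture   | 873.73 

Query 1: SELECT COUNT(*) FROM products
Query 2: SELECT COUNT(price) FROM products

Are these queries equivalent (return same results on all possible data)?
No, not equivalent

Query 1 returns: [(7,)]
Query 2 returns: [(6,)]

Reason: COUNT(*) includes NULLs, COUNT(column) excludes them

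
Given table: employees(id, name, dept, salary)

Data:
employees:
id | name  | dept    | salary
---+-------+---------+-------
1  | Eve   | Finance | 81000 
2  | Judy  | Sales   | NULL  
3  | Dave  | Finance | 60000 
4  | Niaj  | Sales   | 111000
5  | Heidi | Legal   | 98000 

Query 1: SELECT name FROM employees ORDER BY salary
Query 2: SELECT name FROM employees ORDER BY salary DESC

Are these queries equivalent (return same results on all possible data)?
No, not equivalent

Query 1 returns: [('Judy',), ('Dave',), ('Eve',), ('Heidi',), ('Niaj',)]
Query 2 returns: [('Niaj',), ('Heidi',), ('Eve',), ('Dave',), ('Judy',)]

Reason: ASC vs DESC gives opposite ordering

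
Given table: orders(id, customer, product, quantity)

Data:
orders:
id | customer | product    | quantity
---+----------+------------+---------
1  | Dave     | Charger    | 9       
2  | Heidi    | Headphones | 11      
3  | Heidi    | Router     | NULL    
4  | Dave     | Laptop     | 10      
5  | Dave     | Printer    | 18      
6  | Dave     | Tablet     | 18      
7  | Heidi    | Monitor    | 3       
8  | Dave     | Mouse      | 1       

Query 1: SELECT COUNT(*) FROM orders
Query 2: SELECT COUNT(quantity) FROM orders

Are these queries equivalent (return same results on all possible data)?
No, not equivalent

Query 1 returns: [(8,)]
Query 2 returns: [(7,)]

Reason: COUNT(*) includes NULLs, COUNT(column) excludes them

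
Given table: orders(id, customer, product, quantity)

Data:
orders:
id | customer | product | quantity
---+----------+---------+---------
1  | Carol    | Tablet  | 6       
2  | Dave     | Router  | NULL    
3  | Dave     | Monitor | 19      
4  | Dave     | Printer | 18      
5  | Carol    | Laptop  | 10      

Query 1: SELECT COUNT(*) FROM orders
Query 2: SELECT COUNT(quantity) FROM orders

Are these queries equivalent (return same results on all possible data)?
No, not equivalent

Query 1 returns: [(5,)]
Query 2 returns: [(4,)]

Reason: COUNT(*) includes NULLs, COUNT(column) excludes them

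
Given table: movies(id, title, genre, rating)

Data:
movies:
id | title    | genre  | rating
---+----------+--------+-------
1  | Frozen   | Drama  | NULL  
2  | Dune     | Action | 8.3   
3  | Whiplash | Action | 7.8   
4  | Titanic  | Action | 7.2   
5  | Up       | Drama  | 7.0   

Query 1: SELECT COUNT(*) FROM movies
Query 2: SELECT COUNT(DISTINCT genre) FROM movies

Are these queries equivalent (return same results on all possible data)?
No, not equivalent

Query 1 returns: [(5,)]
Query 2 returns: [(2,)]

Reason: COUNT(*) counts rows, COUNT(DISTINCT genre) counts unique genres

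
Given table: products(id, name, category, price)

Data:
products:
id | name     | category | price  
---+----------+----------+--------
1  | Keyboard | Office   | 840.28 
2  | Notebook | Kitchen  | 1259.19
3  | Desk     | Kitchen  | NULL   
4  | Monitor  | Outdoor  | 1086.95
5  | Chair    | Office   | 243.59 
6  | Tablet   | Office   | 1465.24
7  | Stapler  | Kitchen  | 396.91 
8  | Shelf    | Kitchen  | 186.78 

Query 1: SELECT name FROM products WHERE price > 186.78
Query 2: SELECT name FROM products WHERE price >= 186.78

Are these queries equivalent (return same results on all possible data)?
No, not equivalent

Query 1 returns: [('Keyboard',), ('Notebook',), ('Monitor',), ('Chair',), ('Tablet',), ('Stapler',)]
Query 2 returns: [('Keyboard',), ('Notebook',), ('Monitor',), ('Chair',), ('Tablet',), ('Stapler',), ('Shelf',)]

Reason: > vs >= gives different results when price = 186.78 exists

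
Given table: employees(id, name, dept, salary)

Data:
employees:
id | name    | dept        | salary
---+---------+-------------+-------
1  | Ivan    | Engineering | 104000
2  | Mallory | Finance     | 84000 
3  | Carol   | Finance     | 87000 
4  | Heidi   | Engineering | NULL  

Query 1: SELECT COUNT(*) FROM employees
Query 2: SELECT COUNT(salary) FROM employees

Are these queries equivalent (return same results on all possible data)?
No, not equivalent

Query 1 returns: [(4,)]
Query 2 returns: [(3,)]

Reason: COUNT(*) includes NULLs, COUNT(column) excludes them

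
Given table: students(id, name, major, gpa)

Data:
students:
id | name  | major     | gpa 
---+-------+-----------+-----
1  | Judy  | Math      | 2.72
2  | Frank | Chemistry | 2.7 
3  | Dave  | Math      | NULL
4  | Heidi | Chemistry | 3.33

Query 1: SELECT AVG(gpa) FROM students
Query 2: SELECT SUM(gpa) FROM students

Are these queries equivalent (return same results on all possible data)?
No, not equivalent

Query 1 returns: [(2.9166666666666665,)]
Query 2 returns: [(8.75,)]

Reason: AVG vs SUM give different aggregate values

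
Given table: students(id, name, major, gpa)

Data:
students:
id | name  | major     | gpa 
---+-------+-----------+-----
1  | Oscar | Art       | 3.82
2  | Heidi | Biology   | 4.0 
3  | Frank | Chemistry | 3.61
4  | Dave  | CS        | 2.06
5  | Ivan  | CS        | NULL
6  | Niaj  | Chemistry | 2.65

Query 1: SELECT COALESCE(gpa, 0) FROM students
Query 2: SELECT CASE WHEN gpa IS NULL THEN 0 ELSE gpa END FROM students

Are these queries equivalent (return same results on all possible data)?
Yes, equivalent

Both queries return: [(0,), (2.06,), (2.65,), (3.61,), (3.82,), (4.0,)]

Reason: COALESCE vs CASE for NULL handling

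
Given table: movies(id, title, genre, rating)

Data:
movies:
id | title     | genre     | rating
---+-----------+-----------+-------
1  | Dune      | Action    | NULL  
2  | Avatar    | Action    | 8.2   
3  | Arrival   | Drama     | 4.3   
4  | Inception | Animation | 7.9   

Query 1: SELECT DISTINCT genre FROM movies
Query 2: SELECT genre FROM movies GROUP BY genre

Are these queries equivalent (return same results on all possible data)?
Yes, equivalent

Both queries return: [('Action',), ('Animation',), ('Drama',)]

Reason: Both get unique genres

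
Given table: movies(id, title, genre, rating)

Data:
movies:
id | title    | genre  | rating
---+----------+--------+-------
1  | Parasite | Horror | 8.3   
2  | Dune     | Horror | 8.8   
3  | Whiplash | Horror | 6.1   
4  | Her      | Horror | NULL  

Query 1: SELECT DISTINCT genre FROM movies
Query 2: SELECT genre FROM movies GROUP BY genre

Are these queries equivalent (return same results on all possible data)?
Yes, equivalent

Both queries return: [('Horror',)]

Reason: Both get unique genres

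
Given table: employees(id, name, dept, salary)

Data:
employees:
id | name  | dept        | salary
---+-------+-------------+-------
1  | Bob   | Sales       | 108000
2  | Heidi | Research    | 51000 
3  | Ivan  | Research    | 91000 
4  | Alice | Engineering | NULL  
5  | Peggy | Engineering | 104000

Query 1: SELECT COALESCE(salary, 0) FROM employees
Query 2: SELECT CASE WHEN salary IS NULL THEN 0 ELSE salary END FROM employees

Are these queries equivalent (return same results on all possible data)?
Yes, equivalent

Both queries return: [(0,), (51000,), (91000,), (104000,), (108000,)]

Reason: COALESCE vs CASE for NULL handling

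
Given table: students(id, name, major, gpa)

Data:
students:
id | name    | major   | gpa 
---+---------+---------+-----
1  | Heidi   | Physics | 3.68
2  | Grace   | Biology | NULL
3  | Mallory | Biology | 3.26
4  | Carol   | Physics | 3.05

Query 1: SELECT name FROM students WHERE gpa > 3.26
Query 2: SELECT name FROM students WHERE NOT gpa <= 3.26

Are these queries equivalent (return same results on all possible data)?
Yes, equivalent

Both queries return: [('Heidi',)]

Reason: Both filter gpa > 3.26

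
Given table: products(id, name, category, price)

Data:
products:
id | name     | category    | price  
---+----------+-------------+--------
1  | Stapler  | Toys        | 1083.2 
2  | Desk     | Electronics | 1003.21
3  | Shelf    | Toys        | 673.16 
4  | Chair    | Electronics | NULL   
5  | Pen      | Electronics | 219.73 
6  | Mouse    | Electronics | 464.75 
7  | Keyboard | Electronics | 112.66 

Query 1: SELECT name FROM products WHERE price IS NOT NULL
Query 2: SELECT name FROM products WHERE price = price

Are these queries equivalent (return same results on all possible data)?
Yes, equivalent

Both queries return: [('Desk',), ('Keyboard',), ('Mouse',), ('Pen',), ('Shelf',), ('Stapler',)]

Reason: IS NOT NULL vs self-equality (both exclude NULLs)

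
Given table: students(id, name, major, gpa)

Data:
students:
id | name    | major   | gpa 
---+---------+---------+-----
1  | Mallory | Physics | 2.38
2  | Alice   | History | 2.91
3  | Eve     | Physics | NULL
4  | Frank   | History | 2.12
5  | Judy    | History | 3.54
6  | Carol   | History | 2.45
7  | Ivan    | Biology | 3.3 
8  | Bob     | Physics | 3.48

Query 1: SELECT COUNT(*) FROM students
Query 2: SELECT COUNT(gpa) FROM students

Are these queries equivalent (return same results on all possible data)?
No, not equivalent

Query 1 returns: [(8,)]
Query 2 returns: [(7,)]

Reason: COUNT(*) includes NULLs, COUNT(column) excludes them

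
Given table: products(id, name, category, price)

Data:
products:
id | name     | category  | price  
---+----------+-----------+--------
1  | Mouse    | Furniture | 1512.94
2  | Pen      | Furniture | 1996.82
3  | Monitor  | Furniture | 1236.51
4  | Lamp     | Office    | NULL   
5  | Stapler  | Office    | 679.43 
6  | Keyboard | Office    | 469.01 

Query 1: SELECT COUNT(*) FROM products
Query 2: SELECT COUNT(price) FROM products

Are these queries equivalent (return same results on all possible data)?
No, not equivalent

Query 1 returns: [(6,)]
Query 2 returns: [(5,)]

Reason: COUNT(*) includes NULLs, COUNT(column) excludes them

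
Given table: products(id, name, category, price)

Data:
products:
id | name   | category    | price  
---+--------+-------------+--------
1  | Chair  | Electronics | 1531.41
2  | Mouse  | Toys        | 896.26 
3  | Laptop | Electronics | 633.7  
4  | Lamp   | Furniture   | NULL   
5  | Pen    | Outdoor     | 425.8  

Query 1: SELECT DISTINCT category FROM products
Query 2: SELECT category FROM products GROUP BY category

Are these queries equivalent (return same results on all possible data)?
Yes, equivalent

Both queries return: [('Electronics',), ('Furniture',), ('Outdoor',), ('Toys',)]

Reason: Both get unique categorys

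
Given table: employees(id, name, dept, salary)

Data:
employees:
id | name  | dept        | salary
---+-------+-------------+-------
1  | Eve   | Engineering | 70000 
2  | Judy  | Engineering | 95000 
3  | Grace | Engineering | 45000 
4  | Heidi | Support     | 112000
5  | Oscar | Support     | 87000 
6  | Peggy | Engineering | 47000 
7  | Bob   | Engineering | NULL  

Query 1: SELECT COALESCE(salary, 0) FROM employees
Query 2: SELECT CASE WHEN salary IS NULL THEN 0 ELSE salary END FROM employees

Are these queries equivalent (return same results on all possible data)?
Yes, equivalent

Both queries return: [(0,), (45000,), (47000,), (70000,), (87000,), (95000,), (112000,)]

Reason: COALESCE vs CASE for NULL handling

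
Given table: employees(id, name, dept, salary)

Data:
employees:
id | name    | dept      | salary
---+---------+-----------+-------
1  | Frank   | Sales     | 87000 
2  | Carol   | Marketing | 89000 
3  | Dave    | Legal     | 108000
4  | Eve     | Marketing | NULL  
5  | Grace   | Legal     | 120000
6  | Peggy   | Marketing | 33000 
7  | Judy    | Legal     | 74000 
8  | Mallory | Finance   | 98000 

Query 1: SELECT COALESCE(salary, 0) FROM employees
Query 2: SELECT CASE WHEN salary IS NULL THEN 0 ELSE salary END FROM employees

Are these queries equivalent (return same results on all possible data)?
Yes, equivalent

Both queries return: [(0,), (33000,), (74000,), (87000,), (89000,), (98000,), (108000,), (120000,)]

Reason: COALESCE vs CASE for NULL handling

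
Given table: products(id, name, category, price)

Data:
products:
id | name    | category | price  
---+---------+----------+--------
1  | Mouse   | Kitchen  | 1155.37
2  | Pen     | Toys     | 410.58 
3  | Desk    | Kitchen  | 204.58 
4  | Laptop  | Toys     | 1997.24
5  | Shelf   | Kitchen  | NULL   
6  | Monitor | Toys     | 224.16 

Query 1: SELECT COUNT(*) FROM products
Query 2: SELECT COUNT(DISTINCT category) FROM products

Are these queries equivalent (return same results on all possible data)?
No, not equivalent

Query 1 returns: [(6,)]
Query 2 returns: [(2,)]

Reason: COUNT(*) counts rows, COUNT(DISTINCT category) counts unique categorys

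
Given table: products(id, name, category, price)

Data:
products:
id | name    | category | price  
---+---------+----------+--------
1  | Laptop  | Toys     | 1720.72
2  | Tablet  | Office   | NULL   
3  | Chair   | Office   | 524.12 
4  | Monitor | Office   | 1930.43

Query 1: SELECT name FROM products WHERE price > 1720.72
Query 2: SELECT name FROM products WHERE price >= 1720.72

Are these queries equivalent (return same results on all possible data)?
No, not equivalent

Query 1 returns: [('Monitor',)]
Query 2 returns: [('Laptop',), ('Monitor',)]

Reason: > vs >= gives different results when price = 1720.72 exists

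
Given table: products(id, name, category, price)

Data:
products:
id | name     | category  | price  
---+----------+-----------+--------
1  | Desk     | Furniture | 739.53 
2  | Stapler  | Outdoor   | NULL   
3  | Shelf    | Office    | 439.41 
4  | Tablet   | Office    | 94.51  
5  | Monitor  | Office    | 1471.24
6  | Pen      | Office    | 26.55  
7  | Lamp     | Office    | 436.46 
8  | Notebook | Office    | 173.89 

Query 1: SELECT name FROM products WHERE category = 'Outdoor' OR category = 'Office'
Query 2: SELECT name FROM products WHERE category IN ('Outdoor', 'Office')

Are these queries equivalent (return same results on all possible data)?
Yes, equivalent

Both queries return: [('Lamp',), ('Monitor',), ('Notebook',), ('Pen',), ('Shelf',), ('Stapler',), ('Tablet',)]

Reason: OR vs IN are equivalent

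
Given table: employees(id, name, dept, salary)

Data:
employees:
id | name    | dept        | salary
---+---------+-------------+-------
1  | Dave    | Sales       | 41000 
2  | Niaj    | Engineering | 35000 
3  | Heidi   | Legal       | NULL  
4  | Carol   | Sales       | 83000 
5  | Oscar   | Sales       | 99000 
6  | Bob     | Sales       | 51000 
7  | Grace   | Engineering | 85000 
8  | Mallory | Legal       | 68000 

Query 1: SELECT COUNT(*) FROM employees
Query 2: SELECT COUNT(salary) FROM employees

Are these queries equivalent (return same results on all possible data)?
No, not equivalent

Query 1 returns: [(8,)]
Query 2 returns: [(7,)]

Reason: COUNT(*) includes NULLs, COUNT(column) excludes them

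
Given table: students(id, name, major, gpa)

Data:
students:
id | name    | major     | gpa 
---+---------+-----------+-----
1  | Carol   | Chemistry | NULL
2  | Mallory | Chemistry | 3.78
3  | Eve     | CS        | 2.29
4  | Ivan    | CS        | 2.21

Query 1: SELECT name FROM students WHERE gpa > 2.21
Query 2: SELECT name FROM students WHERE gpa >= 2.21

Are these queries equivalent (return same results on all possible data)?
No, not equivalent

Query 1 returns: [('Mallory',), ('Eve',)]
Query 2 returns: [('Mallory',), ('Eve',), ('Ivan',)]

Reason: > vs >= gives different results when gpa = 2.21 exists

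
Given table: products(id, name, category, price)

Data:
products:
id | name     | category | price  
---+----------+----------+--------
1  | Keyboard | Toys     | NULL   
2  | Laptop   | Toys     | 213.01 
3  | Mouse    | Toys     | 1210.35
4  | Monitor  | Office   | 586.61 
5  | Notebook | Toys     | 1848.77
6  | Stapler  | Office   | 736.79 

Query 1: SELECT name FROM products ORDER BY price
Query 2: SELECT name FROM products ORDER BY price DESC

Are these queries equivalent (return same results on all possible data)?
No, not equivalent

Query 1 returns: [('Keyboard',), ('Laptop',), ('Monitor',), ('Stapler',), ('Mouse',), ('Notebook',)]
Query 2 returns: [('Notebook',), ('Mouse',), ('Stapler',), ('Monitor',), ('Laptop',), ('Keyboard',)]

Reason: ASC vs DESC gives opposite ordering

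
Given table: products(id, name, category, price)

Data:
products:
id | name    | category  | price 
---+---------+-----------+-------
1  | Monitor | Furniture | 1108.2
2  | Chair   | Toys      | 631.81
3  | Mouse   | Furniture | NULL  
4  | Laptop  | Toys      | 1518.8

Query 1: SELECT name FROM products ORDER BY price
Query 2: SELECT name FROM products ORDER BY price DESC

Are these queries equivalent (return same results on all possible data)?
No, not equivalent

Query 1 returns: [('Mouse',), ('Chair',), ('Monitor',), ('Laptop',)]
Query 2 returns: [('Laptop',), ('Monitor',), ('Chair',), ('Mouse',)]

Reason: ASC vs DESC gives opposite ordering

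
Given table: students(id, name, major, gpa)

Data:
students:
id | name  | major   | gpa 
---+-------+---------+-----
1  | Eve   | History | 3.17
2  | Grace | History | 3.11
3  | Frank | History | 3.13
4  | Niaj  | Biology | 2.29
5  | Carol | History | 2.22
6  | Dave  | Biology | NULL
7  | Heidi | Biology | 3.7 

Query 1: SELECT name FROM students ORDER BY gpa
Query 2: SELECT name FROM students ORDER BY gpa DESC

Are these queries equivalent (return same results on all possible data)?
No, not equivalent

Query 1 returns: [('Dave',), ('Carol',), ('Niaj',), ('Grace',), ('Frank',), ('Eve',), ('Heidi',)]
Query 2 returns: [('Heidi',), ('Eve',), ('Frank',), ('Grace',), ('Niaj',), ('Carol',), ('Dave',)]

Reason: ASC vs DESC gives opposite ordering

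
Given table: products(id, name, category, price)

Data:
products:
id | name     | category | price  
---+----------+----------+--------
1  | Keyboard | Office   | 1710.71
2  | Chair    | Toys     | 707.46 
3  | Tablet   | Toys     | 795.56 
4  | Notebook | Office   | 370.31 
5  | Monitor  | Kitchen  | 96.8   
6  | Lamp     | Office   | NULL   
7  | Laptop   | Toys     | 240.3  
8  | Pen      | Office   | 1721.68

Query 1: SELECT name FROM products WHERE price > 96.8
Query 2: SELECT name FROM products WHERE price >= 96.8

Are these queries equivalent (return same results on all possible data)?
No, not equivalent

Query 1 returns: [('Keyboard',), ('Chair',), ('Tablet',), ('Notebook',), ('Laptop',), ('Pen',)]
Query 2 returns: [('Keyboard',), ('Chair',), ('Tablet',), ('Notebook',), ('Monitor',), ('Laptop',), ('Pen',)]

Reason: > vs >= gives different results when price = 96.8 exists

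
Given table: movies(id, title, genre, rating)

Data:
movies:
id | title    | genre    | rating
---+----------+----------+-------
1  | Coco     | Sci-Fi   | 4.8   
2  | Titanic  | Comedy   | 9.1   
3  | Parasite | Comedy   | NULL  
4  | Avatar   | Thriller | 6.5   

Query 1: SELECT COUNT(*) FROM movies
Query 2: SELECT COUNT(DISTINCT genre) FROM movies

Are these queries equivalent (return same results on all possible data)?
No, not equivalent

Query 1 returns: [(4,)]
Query 2 returns: [(3,)]

Reason: COUNT(*) counts rows, COUNT(DISTINCT genre) counts unique genres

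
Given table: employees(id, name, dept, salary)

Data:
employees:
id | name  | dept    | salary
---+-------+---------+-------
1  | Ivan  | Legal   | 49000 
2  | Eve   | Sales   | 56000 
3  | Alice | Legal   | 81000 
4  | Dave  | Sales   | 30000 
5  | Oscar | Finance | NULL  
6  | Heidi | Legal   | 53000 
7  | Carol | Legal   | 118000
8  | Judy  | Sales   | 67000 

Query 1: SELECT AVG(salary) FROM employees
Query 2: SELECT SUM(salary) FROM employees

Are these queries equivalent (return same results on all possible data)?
No, not equivalent

Query 1 returns: [(64857.142857142855,)]
Query 2 returns: [(454000,)]

Reason: AVG vs SUM give different aggregate values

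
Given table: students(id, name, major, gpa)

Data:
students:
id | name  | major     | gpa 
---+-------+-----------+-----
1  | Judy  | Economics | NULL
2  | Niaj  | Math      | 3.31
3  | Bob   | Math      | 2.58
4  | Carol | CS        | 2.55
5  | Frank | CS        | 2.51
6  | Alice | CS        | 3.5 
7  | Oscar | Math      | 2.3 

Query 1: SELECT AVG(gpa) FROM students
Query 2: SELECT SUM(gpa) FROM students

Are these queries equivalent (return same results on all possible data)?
No, not equivalent

Query 1 returns: [(2.7916666666666665,)]
Query 2 returns: [(16.75,)]

Reason: AVG vs SUM give different aggregate values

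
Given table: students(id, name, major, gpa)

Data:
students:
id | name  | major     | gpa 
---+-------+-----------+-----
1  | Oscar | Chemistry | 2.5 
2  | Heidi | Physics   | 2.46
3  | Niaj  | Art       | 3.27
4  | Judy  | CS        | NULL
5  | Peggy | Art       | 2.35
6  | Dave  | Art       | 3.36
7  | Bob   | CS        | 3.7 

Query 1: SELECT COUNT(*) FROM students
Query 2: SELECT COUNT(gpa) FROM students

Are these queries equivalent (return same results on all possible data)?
No, not equivalent

Query 1 returns: [(7,)]
Query 2 returns: [(6,)]

Reason: COUNT(*) includes NULLs, COUNT(column) excludes them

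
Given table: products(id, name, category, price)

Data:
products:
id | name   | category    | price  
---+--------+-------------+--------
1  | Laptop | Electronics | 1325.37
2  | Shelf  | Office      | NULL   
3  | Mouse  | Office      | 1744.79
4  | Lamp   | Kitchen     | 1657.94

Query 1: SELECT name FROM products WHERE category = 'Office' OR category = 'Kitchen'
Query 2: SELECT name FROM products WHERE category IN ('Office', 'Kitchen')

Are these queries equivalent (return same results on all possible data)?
Yes, equivalent

Both queries return: [('Lamp',), ('Mouse',), ('Shelf',)]

Reason: OR vs IN are equivalent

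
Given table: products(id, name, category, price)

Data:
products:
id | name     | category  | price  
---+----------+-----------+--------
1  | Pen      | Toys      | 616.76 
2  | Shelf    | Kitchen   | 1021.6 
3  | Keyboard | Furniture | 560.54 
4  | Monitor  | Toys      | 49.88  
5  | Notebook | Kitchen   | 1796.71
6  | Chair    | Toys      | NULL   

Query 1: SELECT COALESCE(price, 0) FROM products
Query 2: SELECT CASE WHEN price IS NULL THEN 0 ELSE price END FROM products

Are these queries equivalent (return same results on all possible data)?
Yes, equivalent

Both queries return: [(0,), (49.88,), (560.54,), (616.76,), (1021.6,), (1796.71,)]

Reason: COALESCE vs CASE for NULL handling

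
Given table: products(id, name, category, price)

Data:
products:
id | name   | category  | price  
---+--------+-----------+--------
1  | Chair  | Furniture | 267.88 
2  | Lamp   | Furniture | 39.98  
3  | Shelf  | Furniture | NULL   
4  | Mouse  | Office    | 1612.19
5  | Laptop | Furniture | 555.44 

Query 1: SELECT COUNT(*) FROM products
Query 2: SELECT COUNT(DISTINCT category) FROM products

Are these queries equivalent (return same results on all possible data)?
No, not equivalent

Query 1 returns: [(5,)]
Query 2 returns: [(2,)]

Reason: COUNT(*) counts rows, COUNT(DISTINCT category) counts unique categorys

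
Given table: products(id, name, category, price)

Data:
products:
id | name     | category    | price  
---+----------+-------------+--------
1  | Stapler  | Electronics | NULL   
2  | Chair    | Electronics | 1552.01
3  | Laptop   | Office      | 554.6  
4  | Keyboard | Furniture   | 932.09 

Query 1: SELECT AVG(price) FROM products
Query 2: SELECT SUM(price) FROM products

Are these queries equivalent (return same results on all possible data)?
No, not equivalent

Query 1 returns: [(1012.9,)]
Query 2 returns: [(3038.7,)]

Reason: AVG vs SUM give different aggregate values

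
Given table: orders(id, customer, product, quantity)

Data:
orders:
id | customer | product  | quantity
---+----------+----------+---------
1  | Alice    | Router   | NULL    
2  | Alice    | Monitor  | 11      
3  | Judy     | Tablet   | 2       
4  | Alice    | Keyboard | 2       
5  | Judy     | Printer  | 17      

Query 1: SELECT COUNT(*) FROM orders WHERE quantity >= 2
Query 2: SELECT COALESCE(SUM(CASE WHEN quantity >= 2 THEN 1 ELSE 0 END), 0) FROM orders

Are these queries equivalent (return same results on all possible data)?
Yes, equivalent

Both queries return: [(4,)]

Reason: COUNT with WHERE vs conditional SUM (COALESCE handles empty-table NULL)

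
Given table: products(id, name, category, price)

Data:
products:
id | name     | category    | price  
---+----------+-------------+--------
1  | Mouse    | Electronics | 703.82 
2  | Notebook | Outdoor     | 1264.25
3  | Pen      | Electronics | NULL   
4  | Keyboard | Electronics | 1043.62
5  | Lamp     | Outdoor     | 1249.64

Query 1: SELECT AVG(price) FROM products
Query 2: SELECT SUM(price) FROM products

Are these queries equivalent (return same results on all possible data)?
No, not equivalent

Query 1 returns: [(1065.3325,)]
Query 2 returns: [(4261.33,)]

Reason: AVG vs SUM give different aggregate values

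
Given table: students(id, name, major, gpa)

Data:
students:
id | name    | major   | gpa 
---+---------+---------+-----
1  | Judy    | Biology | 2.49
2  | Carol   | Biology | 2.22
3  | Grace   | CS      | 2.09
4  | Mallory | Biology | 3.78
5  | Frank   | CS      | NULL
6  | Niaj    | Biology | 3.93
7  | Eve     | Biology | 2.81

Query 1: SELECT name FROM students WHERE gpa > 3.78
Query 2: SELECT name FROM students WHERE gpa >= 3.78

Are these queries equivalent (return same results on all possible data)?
No, not equivalent

Query 1 returns: [('Niaj',)]
Query 2 returns: [('Mallory',), ('Niaj',)]

Reason: > vs >= gives different results when gpa = 3.78 exists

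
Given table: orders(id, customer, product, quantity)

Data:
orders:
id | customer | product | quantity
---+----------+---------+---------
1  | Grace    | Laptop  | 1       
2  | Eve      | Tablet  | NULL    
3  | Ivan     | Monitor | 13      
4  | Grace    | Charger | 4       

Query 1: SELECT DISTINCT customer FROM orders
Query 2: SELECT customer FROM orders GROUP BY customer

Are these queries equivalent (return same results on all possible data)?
Yes, equivalent

Both queries return: [('Eve',), ('Grace',), ('Ivan',)]

Reason: Both get unique customers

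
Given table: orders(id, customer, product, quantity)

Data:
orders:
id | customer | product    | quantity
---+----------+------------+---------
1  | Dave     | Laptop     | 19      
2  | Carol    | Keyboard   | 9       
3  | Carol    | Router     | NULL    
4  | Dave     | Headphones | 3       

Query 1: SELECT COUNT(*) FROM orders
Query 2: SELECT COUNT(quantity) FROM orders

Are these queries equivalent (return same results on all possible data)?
No, not equivalent

Query 1 returns: [(4,)]
Query 2 returns: [(3,)]

Reason: COUNT(*) includes NULLs, COUNT(column) excludes them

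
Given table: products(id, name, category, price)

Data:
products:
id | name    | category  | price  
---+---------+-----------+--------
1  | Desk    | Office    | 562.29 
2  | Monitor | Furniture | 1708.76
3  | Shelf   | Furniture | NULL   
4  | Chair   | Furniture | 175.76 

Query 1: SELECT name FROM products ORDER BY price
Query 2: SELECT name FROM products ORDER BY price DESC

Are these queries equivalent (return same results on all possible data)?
No, not equivalent

Query 1 returns: [('Shelf',), ('Chair',), ('Desk',), ('Monitor',)]
Query 2 returns: [('Monitor',), ('Desk',), ('Chair',), ('Shelf',)]

Reason: ASC vs DESC gives opposite ordering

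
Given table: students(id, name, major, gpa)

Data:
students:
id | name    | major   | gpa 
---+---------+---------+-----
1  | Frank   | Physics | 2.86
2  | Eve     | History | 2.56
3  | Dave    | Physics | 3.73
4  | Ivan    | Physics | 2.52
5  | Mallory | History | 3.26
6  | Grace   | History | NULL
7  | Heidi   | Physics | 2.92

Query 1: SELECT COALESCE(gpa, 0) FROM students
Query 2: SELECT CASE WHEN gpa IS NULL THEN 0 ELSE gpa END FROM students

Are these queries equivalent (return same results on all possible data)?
Yes, equivalent

Both queries return: [(0,), (2.52,), (2.56,), (2.86,), (2.92,), (3.26,), (3.73,)]

Reason: COALESCE vs CASE for NULL handling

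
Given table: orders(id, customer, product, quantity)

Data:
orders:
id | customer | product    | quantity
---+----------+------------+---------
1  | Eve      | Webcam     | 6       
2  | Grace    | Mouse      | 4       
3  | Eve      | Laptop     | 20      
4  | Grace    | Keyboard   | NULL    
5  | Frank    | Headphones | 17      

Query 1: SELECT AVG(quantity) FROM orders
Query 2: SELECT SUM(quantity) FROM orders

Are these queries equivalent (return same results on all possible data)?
No, not equivalent

Query 1 returns: [(11.75,)]
Query 2 returns: [(47,)]

Reason: AVG vs SUM give different aggregate values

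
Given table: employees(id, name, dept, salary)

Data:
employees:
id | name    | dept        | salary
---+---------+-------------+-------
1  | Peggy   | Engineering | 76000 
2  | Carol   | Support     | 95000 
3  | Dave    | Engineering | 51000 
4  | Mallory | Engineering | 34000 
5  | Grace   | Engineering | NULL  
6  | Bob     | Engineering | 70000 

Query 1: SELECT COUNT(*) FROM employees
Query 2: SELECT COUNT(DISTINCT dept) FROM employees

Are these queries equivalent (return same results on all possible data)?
No, not equivalent

Query 1 returns: [(6,)]
Query 2 returns: [(2,)]

Reason: COUNT(*) counts rows, COUNT(DISTINCT dept) counts unique depts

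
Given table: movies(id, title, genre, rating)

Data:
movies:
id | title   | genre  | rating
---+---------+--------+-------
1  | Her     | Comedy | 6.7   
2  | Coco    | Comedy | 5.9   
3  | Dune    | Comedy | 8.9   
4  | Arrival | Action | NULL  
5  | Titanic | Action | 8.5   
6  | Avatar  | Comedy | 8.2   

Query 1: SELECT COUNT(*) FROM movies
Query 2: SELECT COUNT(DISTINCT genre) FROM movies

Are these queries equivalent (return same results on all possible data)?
No, not equivalent

Query 1 returns: [(6,)]
Query 2 returns: [(2,)]

Reason: COUNT(*) counts rows, COUNT(DISTINCT genre) counts unique genres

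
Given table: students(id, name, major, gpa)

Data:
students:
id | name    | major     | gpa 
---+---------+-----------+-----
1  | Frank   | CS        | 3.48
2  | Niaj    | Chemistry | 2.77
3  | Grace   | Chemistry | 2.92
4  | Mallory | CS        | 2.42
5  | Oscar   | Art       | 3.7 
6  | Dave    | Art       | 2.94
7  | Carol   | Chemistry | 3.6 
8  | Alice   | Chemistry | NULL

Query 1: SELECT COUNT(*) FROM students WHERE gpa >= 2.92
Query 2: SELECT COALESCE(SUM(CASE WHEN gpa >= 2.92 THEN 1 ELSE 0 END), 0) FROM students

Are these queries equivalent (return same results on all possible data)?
Yes, equivalent

Both queries return: [(5,)]

Reason: COUNT with WHERE vs conditional SUM (COALESCE handles empty-table NULL)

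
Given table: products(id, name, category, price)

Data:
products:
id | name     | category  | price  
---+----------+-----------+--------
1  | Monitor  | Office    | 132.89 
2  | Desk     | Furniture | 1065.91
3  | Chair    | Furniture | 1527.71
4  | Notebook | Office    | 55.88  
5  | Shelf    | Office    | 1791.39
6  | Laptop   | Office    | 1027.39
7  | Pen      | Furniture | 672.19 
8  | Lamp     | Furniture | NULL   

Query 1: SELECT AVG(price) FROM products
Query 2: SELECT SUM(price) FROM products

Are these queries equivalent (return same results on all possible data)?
No, not equivalent

Query 1 returns: [(896.1942857142858,)]
Query 2 returns: [(6273.360000000001,)]

Reason: AVG vs SUM give different aggregate values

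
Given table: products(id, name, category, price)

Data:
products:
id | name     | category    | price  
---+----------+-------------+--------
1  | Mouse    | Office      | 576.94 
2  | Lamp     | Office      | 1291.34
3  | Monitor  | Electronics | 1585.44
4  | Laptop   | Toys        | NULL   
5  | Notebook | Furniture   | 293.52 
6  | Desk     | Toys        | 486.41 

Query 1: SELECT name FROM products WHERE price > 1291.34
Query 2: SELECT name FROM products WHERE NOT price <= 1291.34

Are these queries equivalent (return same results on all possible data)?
Yes, equivalent

Both queries return: [('Monitor',)]

Reason: Both filter price > 1291.34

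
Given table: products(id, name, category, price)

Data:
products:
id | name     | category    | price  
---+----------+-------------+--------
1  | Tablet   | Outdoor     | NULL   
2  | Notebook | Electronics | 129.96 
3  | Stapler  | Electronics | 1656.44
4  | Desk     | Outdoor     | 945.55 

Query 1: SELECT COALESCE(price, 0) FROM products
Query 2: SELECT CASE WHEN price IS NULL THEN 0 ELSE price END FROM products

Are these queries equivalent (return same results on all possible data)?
Yes, equivalent

Both queries return: [(0,), (129.96,), (945.55,), (1656.44,)]

Reason: COALESCE vs CASE for NULL handling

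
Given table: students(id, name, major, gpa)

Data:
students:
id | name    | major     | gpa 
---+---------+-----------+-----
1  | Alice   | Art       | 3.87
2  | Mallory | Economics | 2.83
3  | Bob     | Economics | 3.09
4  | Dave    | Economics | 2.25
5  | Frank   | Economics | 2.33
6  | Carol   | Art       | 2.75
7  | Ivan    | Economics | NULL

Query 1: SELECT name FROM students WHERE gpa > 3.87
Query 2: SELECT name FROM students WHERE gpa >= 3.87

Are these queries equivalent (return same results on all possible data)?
No, not equivalent

Query 1 returns: []
Query 2 returns: [('Alice',)]

Reason: > vs >= gives different results when gpa = 3.87 exists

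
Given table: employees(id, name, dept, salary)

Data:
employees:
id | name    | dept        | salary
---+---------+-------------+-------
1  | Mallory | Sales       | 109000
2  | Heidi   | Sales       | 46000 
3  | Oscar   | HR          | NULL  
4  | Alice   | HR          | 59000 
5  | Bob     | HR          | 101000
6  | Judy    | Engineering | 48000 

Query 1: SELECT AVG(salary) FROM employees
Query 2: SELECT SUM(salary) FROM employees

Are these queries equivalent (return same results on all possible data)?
No, not equivalent

Query 1 returns: [(72600.0,)]
Query 2 returns: [(363000,)]

Reason: AVG vs SUM give different aggregate values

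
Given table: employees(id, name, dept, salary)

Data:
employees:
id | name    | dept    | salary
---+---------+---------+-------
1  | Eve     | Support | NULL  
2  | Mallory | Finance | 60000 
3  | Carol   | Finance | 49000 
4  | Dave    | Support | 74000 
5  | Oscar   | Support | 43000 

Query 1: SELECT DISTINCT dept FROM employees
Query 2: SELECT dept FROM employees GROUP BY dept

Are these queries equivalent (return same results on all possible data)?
Yes, equivalent

Both queries return: [('Finance',), ('Support',)]

Reason: Both get unique depts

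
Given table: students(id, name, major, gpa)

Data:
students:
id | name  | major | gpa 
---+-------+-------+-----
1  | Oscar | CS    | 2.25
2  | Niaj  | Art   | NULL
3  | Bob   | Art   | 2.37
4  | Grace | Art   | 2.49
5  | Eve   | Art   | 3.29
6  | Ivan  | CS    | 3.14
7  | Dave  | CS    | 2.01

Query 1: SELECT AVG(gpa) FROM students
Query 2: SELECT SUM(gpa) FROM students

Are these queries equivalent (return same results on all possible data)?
No, not equivalent

Query 1 returns: [(2.591666666666667,)]
Query 2 returns: [(15.55,)]

Reason: AVG vs SUM give different aggregate values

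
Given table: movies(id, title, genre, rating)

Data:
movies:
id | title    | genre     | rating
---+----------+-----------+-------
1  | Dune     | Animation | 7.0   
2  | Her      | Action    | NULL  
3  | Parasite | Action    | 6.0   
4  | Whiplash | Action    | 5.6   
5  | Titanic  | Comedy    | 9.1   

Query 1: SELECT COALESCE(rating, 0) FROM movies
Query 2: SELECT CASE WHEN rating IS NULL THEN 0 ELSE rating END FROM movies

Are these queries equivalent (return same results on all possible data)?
Yes, equivalent

Both queries return: [(0,), (5.6,), (6.0,), (7.0,), (9.1,)]

Reason: COALESCE vs CASE for NULL handling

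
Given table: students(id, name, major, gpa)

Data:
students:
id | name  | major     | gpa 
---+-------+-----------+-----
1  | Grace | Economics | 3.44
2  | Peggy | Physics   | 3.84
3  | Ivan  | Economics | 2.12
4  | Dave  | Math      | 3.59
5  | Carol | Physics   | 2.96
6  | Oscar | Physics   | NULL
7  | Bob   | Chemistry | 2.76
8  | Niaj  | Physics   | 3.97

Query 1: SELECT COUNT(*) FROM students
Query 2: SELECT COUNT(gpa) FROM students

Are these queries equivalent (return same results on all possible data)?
No, not equivalent

Query 1 returns: [(8,)]
Query 2 returns: [(7,)]

Reason: COUNT(*) includes NULLs, COUNT(column) excludes them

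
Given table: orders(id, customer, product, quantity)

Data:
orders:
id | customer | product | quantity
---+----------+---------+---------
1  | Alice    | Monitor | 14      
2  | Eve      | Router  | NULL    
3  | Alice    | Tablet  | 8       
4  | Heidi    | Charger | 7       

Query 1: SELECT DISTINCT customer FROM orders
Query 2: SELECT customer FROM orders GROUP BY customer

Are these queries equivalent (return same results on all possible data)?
Yes, equivalent

Both queries return: [('Alice',), ('Eve',), ('Heidi',)]

Reason: Both get unique customers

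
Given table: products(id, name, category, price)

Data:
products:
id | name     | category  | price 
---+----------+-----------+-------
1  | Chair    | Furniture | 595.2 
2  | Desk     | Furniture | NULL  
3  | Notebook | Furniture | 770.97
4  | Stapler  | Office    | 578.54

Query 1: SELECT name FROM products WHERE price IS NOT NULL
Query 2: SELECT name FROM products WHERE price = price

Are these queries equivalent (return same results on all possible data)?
Yes, equivalent

Both queries return: [('Chair',), ('Notebook',), ('Stapler',)]

Reason: IS NOT NULL vs self-equality (both exclude NULLs)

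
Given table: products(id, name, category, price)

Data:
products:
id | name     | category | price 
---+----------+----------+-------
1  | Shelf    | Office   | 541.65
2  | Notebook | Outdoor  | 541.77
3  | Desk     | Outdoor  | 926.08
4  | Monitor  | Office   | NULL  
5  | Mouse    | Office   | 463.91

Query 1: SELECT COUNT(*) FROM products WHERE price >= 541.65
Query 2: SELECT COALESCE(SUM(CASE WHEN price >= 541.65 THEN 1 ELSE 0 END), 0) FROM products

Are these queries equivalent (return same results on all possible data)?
Yes, equivalent

Both queries return: [(3,)]

Reason: COUNT with WHERE vs conditional SUM (COALESCE handles empty-table NULL)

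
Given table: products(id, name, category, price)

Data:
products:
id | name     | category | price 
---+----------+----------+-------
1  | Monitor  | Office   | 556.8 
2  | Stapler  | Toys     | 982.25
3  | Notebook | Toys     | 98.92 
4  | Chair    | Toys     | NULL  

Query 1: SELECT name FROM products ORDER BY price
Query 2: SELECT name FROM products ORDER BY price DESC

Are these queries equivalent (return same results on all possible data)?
No, not equivalent

Query 1 returns: [('Chair',), ('Notebook',), ('Monitor',), ('Stapler',)]
Query 2 returns: [('Stapler',), ('Monitor',), ('Notebook',), ('Chair',)]

Reason: ASC vs DESC gives opposite ordering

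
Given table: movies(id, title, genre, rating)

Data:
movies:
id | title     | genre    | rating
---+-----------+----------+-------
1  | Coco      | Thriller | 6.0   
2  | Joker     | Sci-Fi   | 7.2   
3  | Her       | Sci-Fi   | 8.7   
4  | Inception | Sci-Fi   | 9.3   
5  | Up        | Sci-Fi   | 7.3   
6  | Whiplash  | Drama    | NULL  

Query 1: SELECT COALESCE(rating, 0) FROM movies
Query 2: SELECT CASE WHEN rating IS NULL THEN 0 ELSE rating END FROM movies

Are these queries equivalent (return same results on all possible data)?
Yes, equivalent

Both queries return: [(0,), (6.0,), (7.2,), (7.3,), (8.7,), (9.3,)]

Reason: COALESCE vs CASE for NULL handling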